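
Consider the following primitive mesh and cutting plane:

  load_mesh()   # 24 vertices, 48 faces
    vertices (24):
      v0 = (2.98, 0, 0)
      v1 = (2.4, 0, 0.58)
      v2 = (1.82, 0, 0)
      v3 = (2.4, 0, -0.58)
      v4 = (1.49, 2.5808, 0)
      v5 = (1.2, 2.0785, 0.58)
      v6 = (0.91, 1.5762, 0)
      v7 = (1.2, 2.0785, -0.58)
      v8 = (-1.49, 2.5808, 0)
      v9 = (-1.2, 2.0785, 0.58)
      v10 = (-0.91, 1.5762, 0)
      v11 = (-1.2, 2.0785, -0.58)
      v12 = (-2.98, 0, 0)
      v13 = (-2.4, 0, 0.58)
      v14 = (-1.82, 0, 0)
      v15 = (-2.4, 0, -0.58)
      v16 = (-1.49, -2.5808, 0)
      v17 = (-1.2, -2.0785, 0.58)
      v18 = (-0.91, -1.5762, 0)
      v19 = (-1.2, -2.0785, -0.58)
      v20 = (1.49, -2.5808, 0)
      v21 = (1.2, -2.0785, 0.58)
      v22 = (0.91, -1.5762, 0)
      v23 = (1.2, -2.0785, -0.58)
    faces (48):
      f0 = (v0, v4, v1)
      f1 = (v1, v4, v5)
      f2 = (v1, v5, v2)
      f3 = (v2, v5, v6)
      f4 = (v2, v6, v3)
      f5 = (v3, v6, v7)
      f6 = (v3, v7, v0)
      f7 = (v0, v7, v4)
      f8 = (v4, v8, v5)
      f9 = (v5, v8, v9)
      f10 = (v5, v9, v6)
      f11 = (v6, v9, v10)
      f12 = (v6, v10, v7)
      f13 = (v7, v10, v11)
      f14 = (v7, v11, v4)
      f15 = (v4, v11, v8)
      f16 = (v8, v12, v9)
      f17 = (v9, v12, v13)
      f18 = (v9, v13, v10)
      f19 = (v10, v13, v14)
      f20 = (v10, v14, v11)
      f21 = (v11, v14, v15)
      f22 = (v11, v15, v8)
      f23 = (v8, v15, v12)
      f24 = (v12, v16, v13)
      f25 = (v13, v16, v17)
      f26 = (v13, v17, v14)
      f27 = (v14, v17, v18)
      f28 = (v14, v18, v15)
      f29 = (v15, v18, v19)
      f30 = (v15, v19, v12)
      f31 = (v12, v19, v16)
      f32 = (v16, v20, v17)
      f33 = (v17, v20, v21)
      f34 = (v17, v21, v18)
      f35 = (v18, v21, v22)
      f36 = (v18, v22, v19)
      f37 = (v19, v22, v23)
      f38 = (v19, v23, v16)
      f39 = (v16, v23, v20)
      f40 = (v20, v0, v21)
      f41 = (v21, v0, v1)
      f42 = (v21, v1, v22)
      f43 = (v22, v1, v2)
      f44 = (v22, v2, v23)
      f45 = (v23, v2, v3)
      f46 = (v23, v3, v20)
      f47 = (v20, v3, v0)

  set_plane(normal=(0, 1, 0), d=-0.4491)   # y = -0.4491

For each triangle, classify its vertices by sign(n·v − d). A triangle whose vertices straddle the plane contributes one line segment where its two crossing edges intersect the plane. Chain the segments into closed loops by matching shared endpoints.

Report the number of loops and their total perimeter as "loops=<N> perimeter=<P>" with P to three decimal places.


loops=2 perimeter=6.562

Straddling triangles (16 of 48):
  (v12,v16,v13) [+-+] → (-2.72072, -0.4491, 0)–(-2.24165, -0.4491, 0.479071)  len=0.6775
  (v13,v16,v17) [+--] → (-2.24165, -0.4491, 0.479071)–(-2.14072, -0.4491, 0.58)  len=0.1427
  (v13,v17,v14) [+-+] → (-2.14072, -0.4491, 0.58)–(-1.68604, -0.4491, 0.12532)  len=0.6430
  (v14,v17,v18) [+--] → (-1.68604, -0.4491, 0.12532)–(-1.56072, -0.4491, 0)  len=0.1772
  (v14,v18,v15) [+-+] → (-1.56072, -0.4491, 0)–(-1.97546, -0.4491, -0.414743)  len=0.5865
  (v15,v18,v19) [+--] → (-1.97546, -0.4491, -0.414743)–(-2.14072, -0.4491, -0.58)  len=0.2337
  (v15,v19,v12) [+-+] → (-2.14072, -0.4491, -0.58)–(-2.5954, -0.4491, -0.12532)  len=0.6430
  (v12,v19,v16) [+--] → (-2.5954, -0.4491, -0.12532)–(-2.72072, -0.4491, 0)  len=0.1772
  (v20,v0,v21) [-+-] → (2.72072, -0.4491, 0)–(2.5954, -0.4491, 0.12532)  len=0.1772
  (v21,v0,v1) [-++] → (2.5954, -0.4491, 0.12532)–(2.14072, -0.4491, 0.58)  len=0.6430
  (v21,v1,v22) [-+-] → (2.14072, -0.4491, 0.58)–(1.97546, -0.4491, 0.414743)  len=0.2337
  (v22,v1,v2) [-++] → (1.97546, -0.4491, 0.414743)–(1.56072, -0.4491, 0)  len=0.5865
  (v22,v2,v23) [-+-] → (1.56072, -0.4491, 0)–(1.68604, -0.4491, -0.12532)  len=0.1772
  (v23,v2,v3) [-++] → (1.68604, -0.4491, -0.12532)–(2.14072, -0.4491, -0.58)  len=0.6430
  (v23,v3,v20) [-+-] → (2.14072, -0.4491, -0.58)–(2.24165, -0.4491, -0.479071)  len=0.1427
  (v20,v3,v0) [-++] → (2.24165, -0.4491, -0.479071)–(2.72072, -0.4491, 0)  len=0.6775

Chained into 2 loop(s):
  loop 1: 8 segments, perimeter = 3.2810
  loop 2: 8 segments, perimeter = 3.2810
Total perimeter = 6.562


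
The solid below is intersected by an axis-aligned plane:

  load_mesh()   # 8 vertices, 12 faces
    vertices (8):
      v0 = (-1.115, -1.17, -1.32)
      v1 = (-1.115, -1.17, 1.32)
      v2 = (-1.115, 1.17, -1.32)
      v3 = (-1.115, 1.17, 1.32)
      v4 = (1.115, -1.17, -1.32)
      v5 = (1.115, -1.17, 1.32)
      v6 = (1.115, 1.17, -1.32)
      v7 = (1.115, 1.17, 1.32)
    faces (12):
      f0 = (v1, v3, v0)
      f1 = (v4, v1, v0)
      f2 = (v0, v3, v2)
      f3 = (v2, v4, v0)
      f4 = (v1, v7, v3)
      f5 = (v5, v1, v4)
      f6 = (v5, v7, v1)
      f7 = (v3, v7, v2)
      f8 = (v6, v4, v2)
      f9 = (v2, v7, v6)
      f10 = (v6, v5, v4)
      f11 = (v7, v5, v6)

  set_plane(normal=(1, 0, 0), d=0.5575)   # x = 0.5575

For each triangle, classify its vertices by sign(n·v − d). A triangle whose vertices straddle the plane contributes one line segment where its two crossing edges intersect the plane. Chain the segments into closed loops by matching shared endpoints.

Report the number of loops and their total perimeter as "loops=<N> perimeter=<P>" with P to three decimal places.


loops=1 perimeter=9.960

Straddling triangles (8 of 12):
  (v4,v1,v0) [+--] → (0.5575, -1.17, -0.66)–(0.5575, -1.17, -1.32)  len=0.6600
  (v2,v4,v0) [-+-] → (0.5575, -0.585, -1.32)–(0.5575, -1.17, -1.32)  len=0.5850
  (v1,v7,v3) [-+-] → (0.5575, 0.585, 1.32)–(0.5575, 1.17, 1.32)  len=0.5850
  (v5,v1,v4) [+-+] → (0.5575, -1.17, 1.32)–(0.5575, -1.17, -0.66)  len=1.9800
  (v5,v7,v1) [++-] → (0.5575, 0.585, 1.32)–(0.5575, -1.17, 1.32)  len=1.7550
  (v3,v7,v2) [-+-] → (0.5575, 1.17, 1.32)–(0.5575, 1.17, 0.66)  len=0.6600
  (v6,v4,v2) [++-] → (0.5575, -0.585, -1.32)–(0.5575, 1.17, -1.32)  len=1.7550
  (v2,v7,v6) [-++] → (0.5575, 1.17, 0.66)–(0.5575, 1.17, -1.32)  len=1.9800

Chained into 1 loop(s):
  loop 1: 8 segments, perimeter = 9.9600
Total perimeter = 9.960


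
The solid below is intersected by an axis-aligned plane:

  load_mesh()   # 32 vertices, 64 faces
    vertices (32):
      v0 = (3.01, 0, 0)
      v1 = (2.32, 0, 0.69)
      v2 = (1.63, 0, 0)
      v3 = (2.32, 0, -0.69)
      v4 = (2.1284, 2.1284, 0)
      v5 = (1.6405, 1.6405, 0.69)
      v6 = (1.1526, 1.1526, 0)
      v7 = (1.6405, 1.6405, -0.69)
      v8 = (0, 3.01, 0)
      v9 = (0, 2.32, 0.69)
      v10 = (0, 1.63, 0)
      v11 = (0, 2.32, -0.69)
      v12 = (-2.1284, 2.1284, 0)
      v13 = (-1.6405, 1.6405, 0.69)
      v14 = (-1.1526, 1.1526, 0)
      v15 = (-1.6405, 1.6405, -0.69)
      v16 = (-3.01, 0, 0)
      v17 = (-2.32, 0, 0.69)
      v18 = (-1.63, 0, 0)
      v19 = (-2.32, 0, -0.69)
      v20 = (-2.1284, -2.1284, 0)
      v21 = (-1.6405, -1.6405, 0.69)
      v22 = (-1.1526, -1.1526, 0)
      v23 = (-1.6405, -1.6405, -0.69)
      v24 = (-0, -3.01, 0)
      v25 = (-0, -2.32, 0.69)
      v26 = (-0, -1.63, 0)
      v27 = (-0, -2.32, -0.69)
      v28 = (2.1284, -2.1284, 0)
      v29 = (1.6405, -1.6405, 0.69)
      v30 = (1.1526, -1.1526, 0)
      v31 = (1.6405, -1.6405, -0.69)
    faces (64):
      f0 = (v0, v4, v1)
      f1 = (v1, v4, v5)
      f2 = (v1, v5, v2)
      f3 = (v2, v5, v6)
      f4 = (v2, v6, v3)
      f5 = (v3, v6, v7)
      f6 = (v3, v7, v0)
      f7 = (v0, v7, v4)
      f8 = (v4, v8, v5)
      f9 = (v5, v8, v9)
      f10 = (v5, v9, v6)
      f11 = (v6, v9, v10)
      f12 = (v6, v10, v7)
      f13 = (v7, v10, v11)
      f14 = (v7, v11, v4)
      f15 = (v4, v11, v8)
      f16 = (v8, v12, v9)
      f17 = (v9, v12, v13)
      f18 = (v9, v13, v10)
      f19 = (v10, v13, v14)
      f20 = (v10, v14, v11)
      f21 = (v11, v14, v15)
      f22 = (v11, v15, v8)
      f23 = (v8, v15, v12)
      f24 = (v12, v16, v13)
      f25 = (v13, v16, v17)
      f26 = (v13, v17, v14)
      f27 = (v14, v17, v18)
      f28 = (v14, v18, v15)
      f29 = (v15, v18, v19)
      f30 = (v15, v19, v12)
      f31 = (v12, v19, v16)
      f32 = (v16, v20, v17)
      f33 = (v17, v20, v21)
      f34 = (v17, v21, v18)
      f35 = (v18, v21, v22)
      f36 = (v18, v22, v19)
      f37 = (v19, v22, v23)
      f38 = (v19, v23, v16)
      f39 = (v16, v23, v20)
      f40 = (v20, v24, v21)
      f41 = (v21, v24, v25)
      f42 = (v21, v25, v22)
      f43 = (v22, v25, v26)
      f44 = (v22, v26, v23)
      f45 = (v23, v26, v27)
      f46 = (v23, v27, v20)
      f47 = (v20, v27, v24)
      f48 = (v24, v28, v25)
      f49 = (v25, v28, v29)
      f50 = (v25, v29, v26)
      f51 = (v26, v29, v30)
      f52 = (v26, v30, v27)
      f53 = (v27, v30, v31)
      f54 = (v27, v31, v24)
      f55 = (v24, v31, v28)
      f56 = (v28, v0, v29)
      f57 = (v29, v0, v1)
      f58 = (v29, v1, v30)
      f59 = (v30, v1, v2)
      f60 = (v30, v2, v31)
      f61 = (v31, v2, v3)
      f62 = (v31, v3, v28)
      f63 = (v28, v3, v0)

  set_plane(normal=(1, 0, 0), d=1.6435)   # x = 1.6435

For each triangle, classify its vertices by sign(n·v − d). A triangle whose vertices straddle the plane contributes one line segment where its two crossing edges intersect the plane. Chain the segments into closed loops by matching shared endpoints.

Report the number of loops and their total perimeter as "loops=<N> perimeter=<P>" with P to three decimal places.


loops=1 perimeter=10.995

Straddling triangles (18 of 64):
  (v1,v4,v5) [++-] → (1.6435, 1.6435, 0.685757)–(1.6435, 1.63326, 0.69)  len=0.0111
  (v1,v5,v2) [+--] → (1.6435, 1.63326, 0.69)–(1.6435, 0, 0.0135)  len=1.7678
  (v2,v6,v3) [--+] → (1.6435, 0.667924, -0.29015)–(1.6435, 0, -0.0135)  len=0.7230
  (v3,v6,v7) [+--] → (1.6435, 0.667924, -0.29015)–(1.6435, 1.63326, -0.69)  len=1.0449
  (v3,v7,v0) [+-+] → (1.6435, 1.63326, -0.69)–(1.6435, 1.63691, -0.688488)  len=0.0039
  (v0,v7,v4) [+-+] → (1.6435, 1.63691, -0.688488)–(1.6435, 1.6435, -0.685757)  len=0.0071
  (v4,v8,v5) [+--] → (1.6435, 2.32925, 0)–(1.6435, 1.6435, 0.685757)  len=0.9698
  (v7,v11,v4) [--+] → (1.6435, 2.17205, -0.157198)–(1.6435, 1.6435, -0.685757)  len=0.7475
  (v4,v11,v8) [+--] → (1.6435, 2.17205, -0.157198)–(1.6435, 2.32925, 0)  len=0.2223
  (v24,v28,v25) [-+-] → (1.6435, -2.32925, 0)–(1.6435, -2.17205, 0.157198)  len=0.2223
  (v25,v28,v29) [-+-] → (1.6435, -2.17205, 0.157198)–(1.6435, -1.6435, 0.685757)  len=0.7475
  (v24,v31,v28) [--+] → (1.6435, -1.6435, -0.685757)–(1.6435, -2.32925, 0)  len=0.9698
  (v28,v0,v29) [++-] → (1.6435, -1.63691, 0.688488)–(1.6435, -1.6435, 0.685757)  len=0.0071
  (v29,v0,v1) [-++] → (1.6435, -1.63691, 0.688488)–(1.6435, -1.63326, 0.69)  len=0.0039
  (v29,v1,v30) [-+-] → (1.6435, -1.63326, 0.69)–(1.6435, -0.667924, 0.29015)  len=1.0449
  (v30,v1,v2) [-+-] → (1.6435, -0.667924, 0.29015)–(1.6435, 0, 0.0135)  len=0.7230
  (v31,v2,v3) [--+] → (1.6435, 0, -0.0135)–(1.6435, -1.63326, -0.69)  len=1.7678
  (v31,v3,v28) [-++] → (1.6435, -1.63326, -0.69)–(1.6435, -1.6435, -0.685757)  len=0.0111

Chained into 1 loop(s):
  loop 1: 18 segments, perimeter = 10.9948
Total perimeter = 10.995


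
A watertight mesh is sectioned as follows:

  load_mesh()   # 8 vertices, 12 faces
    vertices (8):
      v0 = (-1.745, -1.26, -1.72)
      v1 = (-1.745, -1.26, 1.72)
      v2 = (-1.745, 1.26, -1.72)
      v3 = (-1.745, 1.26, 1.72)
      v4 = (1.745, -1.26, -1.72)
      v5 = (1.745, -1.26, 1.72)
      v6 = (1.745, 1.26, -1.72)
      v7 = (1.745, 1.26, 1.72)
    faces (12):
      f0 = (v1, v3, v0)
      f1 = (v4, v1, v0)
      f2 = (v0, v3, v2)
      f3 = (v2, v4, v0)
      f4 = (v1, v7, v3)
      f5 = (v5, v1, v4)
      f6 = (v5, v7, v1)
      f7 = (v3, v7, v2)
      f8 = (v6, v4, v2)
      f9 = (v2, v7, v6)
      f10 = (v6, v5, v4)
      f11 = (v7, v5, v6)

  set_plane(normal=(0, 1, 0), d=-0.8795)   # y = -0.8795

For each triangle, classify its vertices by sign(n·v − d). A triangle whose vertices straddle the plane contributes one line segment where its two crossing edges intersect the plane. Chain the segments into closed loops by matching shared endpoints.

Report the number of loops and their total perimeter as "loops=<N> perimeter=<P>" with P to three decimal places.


loops=1 perimeter=13.860

Straddling triangles (8 of 12):
  (v1,v3,v0) [-+-] → (-1.745, -0.8795, 1.72)–(-1.745, -0.8795, -1.20059)  len=2.9206
  (v0,v3,v2) [-++] → (-1.745, -0.8795, -1.20059)–(-1.745, -0.8795, -1.72)  len=0.5194
  (v2,v4,v0) [+--] → (1.21804, -0.8795, -1.72)–(-1.745, -0.8795, -1.72)  len=2.9630
  (v1,v7,v3) [-++] → (-1.21804, -0.8795, 1.72)–(-1.745, -0.8795, 1.72)  len=0.5270
  (v5,v7,v1) [-+-] → (1.745, -0.8795, 1.72)–(-1.21804, -0.8795, 1.72)  len=2.9630
  (v6,v4,v2) [+-+] → (1.745, -0.8795, -1.72)–(1.21804, -0.8795, -1.72)  len=0.5270
  (v6,v5,v4) [+--] → (1.745, -0.8795, 1.20059)–(1.745, -0.8795, -1.72)  len=2.9206
  (v7,v5,v6) [+-+] → (1.745, -0.8795, 1.72)–(1.745, -0.8795, 1.20059)  len=0.5194

Chained into 1 loop(s):
  loop 1: 8 segments, perimeter = 13.8600
Total perimeter = 13.860


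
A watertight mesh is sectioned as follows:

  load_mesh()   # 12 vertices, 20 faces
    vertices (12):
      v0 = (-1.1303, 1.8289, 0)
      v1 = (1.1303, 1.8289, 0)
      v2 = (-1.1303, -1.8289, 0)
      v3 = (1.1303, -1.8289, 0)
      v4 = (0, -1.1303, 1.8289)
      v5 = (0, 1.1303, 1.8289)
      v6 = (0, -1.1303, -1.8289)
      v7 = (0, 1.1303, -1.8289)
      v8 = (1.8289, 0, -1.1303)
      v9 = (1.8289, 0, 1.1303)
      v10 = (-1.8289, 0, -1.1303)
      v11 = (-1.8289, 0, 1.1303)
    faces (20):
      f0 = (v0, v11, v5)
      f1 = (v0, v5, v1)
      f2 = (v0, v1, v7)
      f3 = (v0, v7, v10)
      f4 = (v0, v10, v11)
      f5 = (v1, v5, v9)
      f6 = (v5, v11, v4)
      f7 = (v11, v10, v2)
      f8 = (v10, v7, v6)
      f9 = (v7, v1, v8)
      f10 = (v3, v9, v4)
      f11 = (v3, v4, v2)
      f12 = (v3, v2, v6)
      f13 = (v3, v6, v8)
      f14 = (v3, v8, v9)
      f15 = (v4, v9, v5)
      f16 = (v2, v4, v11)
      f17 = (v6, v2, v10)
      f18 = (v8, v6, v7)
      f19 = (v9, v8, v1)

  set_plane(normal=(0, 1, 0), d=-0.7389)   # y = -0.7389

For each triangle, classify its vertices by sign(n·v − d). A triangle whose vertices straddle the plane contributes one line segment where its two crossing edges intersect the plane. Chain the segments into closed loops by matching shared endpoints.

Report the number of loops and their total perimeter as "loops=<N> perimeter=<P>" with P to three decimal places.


loops=1 perimeter=10.573

Straddling triangles (10 of 20):
  (v5,v11,v4) [++-] → (-0.633311, -0.7389, 1.58699)–(0, -0.7389, 1.8289)  len=0.6779
  (v11,v10,v2) [++-] → (-1.54666, -0.7389, -0.673644)–(-1.54666, -0.7389, 0.673644)  len=1.3473
  (v10,v7,v6) [++-] → (0, -0.7389, -1.8289)–(-0.633311, -0.7389, -1.58699)  len=0.6779
  (v3,v9,v4) [-+-] → (1.54666, -0.7389, 0.673644)–(0.633311, -0.7389, 1.58699)  len=1.2917
  (v3,v6,v8) [--+] → (0.633311, -0.7389, -1.58699)–(1.54666, -0.7389, -0.673644)  len=1.2917
  (v3,v8,v9) [-++] → (1.54666, -0.7389, -0.673644)–(1.54666, -0.7389, 0.673644)  len=1.3473
  (v4,v9,v5) [-++] → (0.633311, -0.7389, 1.58699)–(0, -0.7389, 1.8289)  len=0.6779
  (v2,v4,v11) [--+] → (-0.633311, -0.7389, 1.58699)–(-1.54666, -0.7389, 0.673644)  len=1.2917
  (v6,v2,v10) [--+] → (-1.54666, -0.7389, -0.673644)–(-0.633311, -0.7389, -1.58699)  len=1.2917
  (v8,v6,v7) [+-+] → (0.633311, -0.7389, -1.58699)–(0, -0.7389, -1.8289)  len=0.6779

Chained into 1 loop(s):
  loop 1: 10 segments, perimeter = 10.5730
Total perimeter = 10.573


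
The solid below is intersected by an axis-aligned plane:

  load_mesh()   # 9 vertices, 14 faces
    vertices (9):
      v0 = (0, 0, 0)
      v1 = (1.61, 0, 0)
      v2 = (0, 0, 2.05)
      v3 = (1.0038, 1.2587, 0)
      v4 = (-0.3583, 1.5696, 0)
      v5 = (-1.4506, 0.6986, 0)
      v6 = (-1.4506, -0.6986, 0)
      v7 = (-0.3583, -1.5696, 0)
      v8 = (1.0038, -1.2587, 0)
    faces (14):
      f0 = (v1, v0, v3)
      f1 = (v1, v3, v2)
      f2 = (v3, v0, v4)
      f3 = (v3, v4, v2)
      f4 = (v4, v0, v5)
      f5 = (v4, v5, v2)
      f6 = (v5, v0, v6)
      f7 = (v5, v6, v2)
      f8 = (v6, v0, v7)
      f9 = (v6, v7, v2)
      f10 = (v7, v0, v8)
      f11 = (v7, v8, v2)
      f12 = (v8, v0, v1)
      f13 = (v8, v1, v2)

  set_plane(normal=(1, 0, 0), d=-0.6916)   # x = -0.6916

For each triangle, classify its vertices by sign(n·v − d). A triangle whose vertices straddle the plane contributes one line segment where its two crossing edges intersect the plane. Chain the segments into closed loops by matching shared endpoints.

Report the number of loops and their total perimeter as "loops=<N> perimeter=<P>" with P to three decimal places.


loops=1 perimeter=6.167

Straddling triangles (6 of 14):
  (v4,v0,v5) [++-] → (-0.6916, 0.33307, 0)–(-0.6916, 1.30383, 0)  len=0.9708
  (v4,v5,v2) [+-+] → (-0.6916, 1.30383, 0)–(-0.6916, 0.33307, 1.07263)  len=1.4467
  (v5,v0,v6) [-+-] → (-0.6916, 0.33307, 0)–(-0.6916, -0.33307, 0)  len=0.6661
  (v5,v6,v2) [--+] → (-0.6916, -0.33307, 1.07263)–(-0.6916, 0.33307, 1.07263)  len=0.6661
  (v6,v0,v7) [-++] → (-0.6916, -0.33307, 0)–(-0.6916, -1.30383, 0)  len=0.9708
  (v6,v7,v2) [-++] → (-0.6916, -1.30383, 0)–(-0.6916, -0.33307, 1.07263)  len=1.4467

Chained into 1 loop(s):
  loop 1: 6 segments, perimeter = 6.1672
Total perimeter = 6.167


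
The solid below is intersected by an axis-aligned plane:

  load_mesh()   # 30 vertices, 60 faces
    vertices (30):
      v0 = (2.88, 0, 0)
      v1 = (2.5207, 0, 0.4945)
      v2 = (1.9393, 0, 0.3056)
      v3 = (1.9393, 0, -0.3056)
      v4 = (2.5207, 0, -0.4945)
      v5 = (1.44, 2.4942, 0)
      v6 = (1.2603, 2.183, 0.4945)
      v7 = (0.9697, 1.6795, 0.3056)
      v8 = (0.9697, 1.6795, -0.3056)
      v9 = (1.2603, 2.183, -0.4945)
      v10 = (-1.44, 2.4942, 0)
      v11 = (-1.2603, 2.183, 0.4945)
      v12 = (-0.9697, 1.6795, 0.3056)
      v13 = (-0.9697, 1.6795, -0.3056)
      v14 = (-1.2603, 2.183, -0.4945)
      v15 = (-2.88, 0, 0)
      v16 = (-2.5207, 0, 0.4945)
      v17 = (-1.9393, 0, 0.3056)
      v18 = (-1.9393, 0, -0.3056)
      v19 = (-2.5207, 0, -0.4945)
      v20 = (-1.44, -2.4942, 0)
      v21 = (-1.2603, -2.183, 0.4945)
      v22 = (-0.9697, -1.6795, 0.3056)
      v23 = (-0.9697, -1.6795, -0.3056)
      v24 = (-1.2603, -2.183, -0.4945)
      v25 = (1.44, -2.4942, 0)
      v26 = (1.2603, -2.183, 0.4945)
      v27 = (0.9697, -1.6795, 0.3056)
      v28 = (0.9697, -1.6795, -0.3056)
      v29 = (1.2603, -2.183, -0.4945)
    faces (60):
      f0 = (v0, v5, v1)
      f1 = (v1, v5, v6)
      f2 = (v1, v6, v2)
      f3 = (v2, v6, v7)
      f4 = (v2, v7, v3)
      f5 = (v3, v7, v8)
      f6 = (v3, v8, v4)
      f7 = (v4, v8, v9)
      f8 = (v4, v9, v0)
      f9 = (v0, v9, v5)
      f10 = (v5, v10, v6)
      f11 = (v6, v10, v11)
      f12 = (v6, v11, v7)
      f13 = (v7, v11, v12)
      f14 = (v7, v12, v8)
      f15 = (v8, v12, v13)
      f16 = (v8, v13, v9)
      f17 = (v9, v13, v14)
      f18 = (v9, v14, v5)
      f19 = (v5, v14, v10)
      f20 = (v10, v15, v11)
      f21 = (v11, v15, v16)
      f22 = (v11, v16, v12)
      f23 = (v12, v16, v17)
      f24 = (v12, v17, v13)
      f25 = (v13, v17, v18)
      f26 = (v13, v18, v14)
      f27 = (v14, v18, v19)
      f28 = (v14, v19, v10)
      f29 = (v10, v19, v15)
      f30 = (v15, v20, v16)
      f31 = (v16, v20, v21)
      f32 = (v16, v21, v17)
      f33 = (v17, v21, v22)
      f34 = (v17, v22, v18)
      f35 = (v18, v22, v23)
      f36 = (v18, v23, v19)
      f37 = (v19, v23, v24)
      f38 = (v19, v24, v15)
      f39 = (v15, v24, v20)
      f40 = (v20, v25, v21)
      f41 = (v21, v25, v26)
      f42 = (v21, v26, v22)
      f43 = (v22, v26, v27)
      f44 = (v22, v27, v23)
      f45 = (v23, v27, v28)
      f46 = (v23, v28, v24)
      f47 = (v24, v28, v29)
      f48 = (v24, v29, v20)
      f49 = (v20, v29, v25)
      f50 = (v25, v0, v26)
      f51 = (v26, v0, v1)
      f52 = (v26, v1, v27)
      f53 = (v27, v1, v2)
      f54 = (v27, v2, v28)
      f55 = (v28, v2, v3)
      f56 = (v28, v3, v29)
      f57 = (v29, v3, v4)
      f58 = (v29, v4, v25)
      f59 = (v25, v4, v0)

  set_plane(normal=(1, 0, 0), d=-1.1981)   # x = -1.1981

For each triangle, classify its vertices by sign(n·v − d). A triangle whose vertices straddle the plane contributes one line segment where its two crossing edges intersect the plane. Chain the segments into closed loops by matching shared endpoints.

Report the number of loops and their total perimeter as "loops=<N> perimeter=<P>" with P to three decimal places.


Straddling triangles (24 of 60):
  (v5,v10,v6) [+-+] → (-1.1981, 2.4942, 0)–(-1.1981, 2.46632, 0.0442986)  len=0.0523
  (v6,v10,v11) [+--] → (-1.1981, 2.46632, 0.0442986)–(-1.1981, 2.183, 0.4945)  len=0.5319
  (v6,v11,v7) [+-+] → (-1.1981, 2.183, 0.4945)–(-1.1981, 2.16896, 0.489231)  len=0.0150
  (v7,v11,v12) [+-+] → (-1.1981, 2.16896, 0.489231)–(-1.1981, 2.07523, 0.454068)  len=0.1001
  (v9,v13,v14) [++-] → (-1.1981, 2.07523, -0.454068)–(-1.1981, 2.183, -0.4945)  len=0.1151
  (v9,v14,v5) [+-+] → (-1.1981, 2.183, -0.4945)–(-1.1981, 2.19017, -0.483109)  len=0.0135
  (v5,v14,v10) [+--] → (-1.1981, 2.19017, -0.483109)–(-1.1981, 2.4942, 0)  len=0.5708
  (v11,v16,v12) [--+] → (-1.1981, 1.43218, 0.333417)–(-1.1981, 2.07523, 0.454068)  len=0.6543
  (v12,v16,v17) [+--] → (-1.1981, 1.43218, 0.333417)–(-1.1981, 1.28388, 0.3056)  len=0.1509
  (v12,v17,v13) [+-+] → (-1.1981, 1.28388, 0.3056)–(-1.1981, 1.28388, -0.161625)  len=0.4672
  (v13,v17,v18) [+--] → (-1.1981, 1.28388, -0.161625)–(-1.1981, 1.28388, -0.3056)  len=0.1440
  (v13,v18,v14) [+--] → (-1.1981, 1.28388, -0.3056)–(-1.1981, 2.07523, -0.454068)  len=0.8052
  (v17,v21,v22) [--+] → (-1.1981, -2.07523, 0.454068)–(-1.1981, -1.28388, 0.3056)  len=0.8052
  (v17,v22,v18) [-+-] → (-1.1981, -1.28388, 0.3056)–(-1.1981, -1.28388, 0.161625)  len=0.1440
  (v18,v22,v23) [-++] → (-1.1981, -1.28388, 0.161625)–(-1.1981, -1.28388, -0.3056)  len=0.4672
  (v18,v23,v19) [-+-] → (-1.1981, -1.28388, -0.3056)–(-1.1981, -1.43218, -0.333417)  len=0.1509
  (v19,v23,v24) [-+-] → (-1.1981, -1.43218, -0.333417)–(-1.1981, -2.07523, -0.454068)  len=0.6543
  (v20,v25,v21) [-+-] → (-1.1981, -2.4942, 0)–(-1.1981, -2.19017, 0.483109)  len=0.5708
  (v21,v25,v26) [-++] → (-1.1981, -2.19017, 0.483109)–(-1.1981, -2.183, 0.4945)  len=0.0135
  (v21,v26,v22) [-++] → (-1.1981, -2.183, 0.4945)–(-1.1981, -2.07523, 0.454068)  len=0.1151
  (v23,v28,v24) [++-] → (-1.1981, -2.16896, -0.489231)–(-1.1981, -2.07523, -0.454068)  len=0.1001
  (v24,v28,v29) [-++] → (-1.1981, -2.16896, -0.489231)–(-1.1981, -2.183, -0.4945)  len=0.0150
  (v24,v29,v20) [-+-] → (-1.1981, -2.183, -0.4945)–(-1.1981, -2.46632, -0.0442986)  len=0.5319
  (v20,v29,v25) [-++] → (-1.1981, -2.46632, -0.0442986)–(-1.1981, -2.4942, 0)  len=0.0523

Chained into 2 loop(s):
  loop 1: 12 segments, perimeter = 3.6203
  loop 2: 12 segments, perimeter = 3.6203
Total perimeter = 7.241

loops=2 perimeter=7.241


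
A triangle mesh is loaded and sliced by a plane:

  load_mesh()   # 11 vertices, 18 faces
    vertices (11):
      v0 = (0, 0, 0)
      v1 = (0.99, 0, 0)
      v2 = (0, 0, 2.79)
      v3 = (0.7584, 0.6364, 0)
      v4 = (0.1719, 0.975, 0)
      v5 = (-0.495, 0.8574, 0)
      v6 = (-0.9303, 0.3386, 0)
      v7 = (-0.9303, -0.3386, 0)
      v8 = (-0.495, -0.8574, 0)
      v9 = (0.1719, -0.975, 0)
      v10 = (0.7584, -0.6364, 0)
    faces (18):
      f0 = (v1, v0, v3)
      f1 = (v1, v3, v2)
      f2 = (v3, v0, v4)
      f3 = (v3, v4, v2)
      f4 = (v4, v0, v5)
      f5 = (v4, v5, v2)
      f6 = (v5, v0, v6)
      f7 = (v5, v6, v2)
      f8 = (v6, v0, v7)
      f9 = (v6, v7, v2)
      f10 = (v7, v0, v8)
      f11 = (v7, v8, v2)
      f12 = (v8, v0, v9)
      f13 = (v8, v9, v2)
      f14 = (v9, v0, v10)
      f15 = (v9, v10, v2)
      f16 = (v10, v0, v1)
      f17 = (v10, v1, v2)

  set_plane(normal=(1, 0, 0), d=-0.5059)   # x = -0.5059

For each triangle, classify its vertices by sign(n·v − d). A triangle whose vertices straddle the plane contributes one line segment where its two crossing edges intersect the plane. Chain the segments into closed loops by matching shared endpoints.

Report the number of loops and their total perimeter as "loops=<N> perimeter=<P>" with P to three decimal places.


Straddling triangles (6 of 18):
  (v5,v0,v6) [++-] → (-0.5059, 0.184132, 0)–(-0.5059, 0.844409, 0)  len=0.6603
  (v5,v6,v2) [+-+] → (-0.5059, 0.844409, 0)–(-0.5059, 0.184132, 1.27279)  len=1.4339
  (v6,v0,v7) [-+-] → (-0.5059, 0.184132, 0)–(-0.5059, -0.184132, 0)  len=0.3683
  (v6,v7,v2) [--+] → (-0.5059, -0.184132, 1.27279)–(-0.5059, 0.184132, 1.27279)  len=0.3683
  (v7,v0,v8) [-++] → (-0.5059, -0.184132, 0)–(-0.5059, -0.844409, 0)  len=0.6603
  (v7,v8,v2) [-++] → (-0.5059, -0.844409, 0)–(-0.5059, -0.184132, 1.27279)  len=1.4339

Chained into 1 loop(s):
  loop 1: 6 segments, perimeter = 4.9248
Total perimeter = 4.925

loops=1 perimeter=4.925


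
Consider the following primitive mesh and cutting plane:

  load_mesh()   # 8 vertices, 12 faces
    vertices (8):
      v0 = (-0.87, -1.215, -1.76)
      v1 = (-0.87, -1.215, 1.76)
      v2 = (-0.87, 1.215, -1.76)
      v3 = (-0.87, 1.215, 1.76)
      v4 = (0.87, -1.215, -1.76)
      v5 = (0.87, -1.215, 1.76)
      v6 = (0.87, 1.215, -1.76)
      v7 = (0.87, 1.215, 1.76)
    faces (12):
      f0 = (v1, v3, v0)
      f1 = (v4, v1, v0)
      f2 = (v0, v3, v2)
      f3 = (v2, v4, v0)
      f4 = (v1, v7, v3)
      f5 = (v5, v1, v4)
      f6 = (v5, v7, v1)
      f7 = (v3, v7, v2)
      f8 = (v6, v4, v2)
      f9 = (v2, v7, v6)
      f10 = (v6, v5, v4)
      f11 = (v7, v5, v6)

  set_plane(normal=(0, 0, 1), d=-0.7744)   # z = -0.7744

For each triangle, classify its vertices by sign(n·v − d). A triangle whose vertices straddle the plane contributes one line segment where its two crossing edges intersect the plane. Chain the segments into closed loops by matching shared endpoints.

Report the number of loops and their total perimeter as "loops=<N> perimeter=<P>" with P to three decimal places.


Straddling triangles (8 of 12):
  (v1,v3,v0) [++-] → (-0.87, -0.5346, -0.7744)–(-0.87, -1.215, -0.7744)  len=0.6804
  (v4,v1,v0) [-+-] → (0.3828, -1.215, -0.7744)–(-0.87, -1.215, -0.7744)  len=1.2528
  (v0,v3,v2) [-+-] → (-0.87, -0.5346, -0.7744)–(-0.87, 1.215, -0.7744)  len=1.7496
  (v5,v1,v4) [++-] → (0.3828, -1.215, -0.7744)–(0.87, -1.215, -0.7744)  len=0.4872
  (v3,v7,v2) [++-] → (-0.3828, 1.215, -0.7744)–(-0.87, 1.215, -0.7744)  len=0.4872
  (v2,v7,v6) [-+-] → (-0.3828, 1.215, -0.7744)–(0.87, 1.215, -0.7744)  len=1.2528
  (v6,v5,v4) [-+-] → (0.87, 0.5346, -0.7744)–(0.87, -1.215, -0.7744)  len=1.7496
  (v7,v5,v6) [++-] → (0.87, 0.5346, -0.7744)–(0.87, 1.215, -0.7744)  len=0.6804

Chained into 1 loop(s):
  loop 1: 8 segments, perimeter = 8.3400
Total perimeter = 8.340

loops=1 perimeter=8.340


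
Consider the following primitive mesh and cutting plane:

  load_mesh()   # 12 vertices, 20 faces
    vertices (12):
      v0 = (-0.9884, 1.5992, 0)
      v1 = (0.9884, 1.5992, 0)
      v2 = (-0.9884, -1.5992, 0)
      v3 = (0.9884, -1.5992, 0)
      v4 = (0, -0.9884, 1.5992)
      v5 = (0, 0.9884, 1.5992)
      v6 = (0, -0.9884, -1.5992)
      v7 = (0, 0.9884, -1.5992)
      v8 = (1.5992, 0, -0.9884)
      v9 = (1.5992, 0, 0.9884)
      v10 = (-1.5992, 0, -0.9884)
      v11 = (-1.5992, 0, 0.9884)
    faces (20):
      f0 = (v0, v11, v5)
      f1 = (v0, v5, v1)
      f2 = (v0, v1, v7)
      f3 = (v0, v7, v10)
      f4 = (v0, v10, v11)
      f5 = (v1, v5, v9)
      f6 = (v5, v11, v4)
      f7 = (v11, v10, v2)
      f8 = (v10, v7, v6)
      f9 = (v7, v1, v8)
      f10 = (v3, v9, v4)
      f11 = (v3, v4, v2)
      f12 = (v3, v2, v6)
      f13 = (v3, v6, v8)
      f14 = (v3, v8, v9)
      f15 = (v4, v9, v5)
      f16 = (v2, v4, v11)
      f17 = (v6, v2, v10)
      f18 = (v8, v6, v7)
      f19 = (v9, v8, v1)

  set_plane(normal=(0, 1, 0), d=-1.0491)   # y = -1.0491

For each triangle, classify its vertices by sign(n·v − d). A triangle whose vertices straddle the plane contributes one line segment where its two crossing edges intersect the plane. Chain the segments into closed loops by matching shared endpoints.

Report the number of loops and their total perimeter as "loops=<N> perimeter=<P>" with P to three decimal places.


loops=1 perimeter=7.977

Straddling triangles (8 of 20):
  (v11,v10,v2) [++-] → (-1.19851, -1.0491, -0.339994)–(-1.19851, -1.0491, 0.339994)  len=0.6800
  (v3,v9,v4) [-++] → (1.19851, -1.0491, 0.339994)–(0.0982251, -1.0491, 1.44027)  len=1.5560
  (v3,v4,v2) [-+-] → (0.0982251, -1.0491, 1.44027)–(-0.0982251, -1.0491, 1.44027)  len=0.1965
  (v3,v2,v6) [--+] → (-0.0982251, -1.0491, -1.44027)–(0.0982251, -1.0491, -1.44027)  len=0.1965
  (v3,v6,v8) [-++] → (0.0982251, -1.0491, -1.44027)–(1.19851, -1.0491, -0.339994)  len=1.5560
  (v3,v8,v9) [-++] → (1.19851, -1.0491, -0.339994)–(1.19851, -1.0491, 0.339994)  len=0.6800
  (v2,v4,v11) [-++] → (-0.0982251, -1.0491, 1.44027)–(-1.19851, -1.0491, 0.339994)  len=1.5560
  (v6,v2,v10) [+-+] → (-0.0982251, -1.0491, -1.44027)–(-1.19851, -1.0491, -0.339994)  len=1.5560

Chained into 1 loop(s):
  loop 1: 8 segments, perimeter = 7.9770
Total perimeter = 7.977


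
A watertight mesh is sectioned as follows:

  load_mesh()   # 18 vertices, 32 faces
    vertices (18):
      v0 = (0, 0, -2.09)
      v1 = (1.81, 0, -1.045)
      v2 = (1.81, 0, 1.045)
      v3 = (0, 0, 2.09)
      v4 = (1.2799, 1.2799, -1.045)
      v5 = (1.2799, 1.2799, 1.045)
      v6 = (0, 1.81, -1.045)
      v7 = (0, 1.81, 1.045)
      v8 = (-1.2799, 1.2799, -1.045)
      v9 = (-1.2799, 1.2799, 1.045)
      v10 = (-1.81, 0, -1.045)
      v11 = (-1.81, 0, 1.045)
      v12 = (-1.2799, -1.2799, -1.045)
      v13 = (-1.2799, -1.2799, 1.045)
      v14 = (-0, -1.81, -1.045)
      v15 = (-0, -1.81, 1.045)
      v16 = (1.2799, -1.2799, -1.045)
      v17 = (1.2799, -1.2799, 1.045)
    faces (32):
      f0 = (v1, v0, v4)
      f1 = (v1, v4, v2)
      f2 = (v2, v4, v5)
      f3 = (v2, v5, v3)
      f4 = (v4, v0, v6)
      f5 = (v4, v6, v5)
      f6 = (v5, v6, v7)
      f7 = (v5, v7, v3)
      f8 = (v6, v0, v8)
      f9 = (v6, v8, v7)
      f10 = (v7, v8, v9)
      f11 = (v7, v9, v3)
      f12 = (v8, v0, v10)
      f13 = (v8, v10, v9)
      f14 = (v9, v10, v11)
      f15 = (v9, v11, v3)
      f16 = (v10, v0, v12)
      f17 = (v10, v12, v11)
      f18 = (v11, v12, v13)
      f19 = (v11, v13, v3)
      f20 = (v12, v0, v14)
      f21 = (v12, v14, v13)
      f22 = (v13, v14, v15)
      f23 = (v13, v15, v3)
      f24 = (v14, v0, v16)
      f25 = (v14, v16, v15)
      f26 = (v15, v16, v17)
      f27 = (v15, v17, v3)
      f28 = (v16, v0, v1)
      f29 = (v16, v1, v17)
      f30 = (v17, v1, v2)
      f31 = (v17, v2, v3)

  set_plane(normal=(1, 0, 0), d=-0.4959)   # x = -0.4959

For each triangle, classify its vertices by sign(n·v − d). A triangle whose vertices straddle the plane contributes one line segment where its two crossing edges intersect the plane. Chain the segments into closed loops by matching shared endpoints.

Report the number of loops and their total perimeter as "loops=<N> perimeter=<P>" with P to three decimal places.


loops=1 perimeter=11.340

Straddling triangles (12 of 32):
  (v6,v0,v8) [++-] → (-0.4959, 0.4959, -1.68511)–(-0.4959, 1.60461, -1.045)  len=1.2802
  (v6,v8,v7) [+-+] → (-0.4959, 1.60461, -1.045)–(-0.4959, 1.60461, 0.235225)  len=1.2802
  (v7,v8,v9) [+--] → (-0.4959, 1.60461, 0.235225)–(-0.4959, 1.60461, 1.045)  len=0.8098
  (v7,v9,v3) [+-+] → (-0.4959, 1.60461, 1.045)–(-0.4959, 0.4959, 1.68511)  len=1.2802
  (v8,v0,v10) [-+-] → (-0.4959, 0.4959, -1.68511)–(-0.4959, 0, -1.80369)  len=0.5099
  (v9,v11,v3) [--+] → (-0.4959, 0, 1.80369)–(-0.4959, 0.4959, 1.68511)  len=0.5099
  (v10,v0,v12) [-+-] → (-0.4959, 0, -1.80369)–(-0.4959, -0.4959, -1.68511)  len=0.5099
  (v11,v13,v3) [--+] → (-0.4959, -0.4959, 1.68511)–(-0.4959, 0, 1.80369)  len=0.5099
  (v12,v0,v14) [-++] → (-0.4959, -0.4959, -1.68511)–(-0.4959, -1.60461, -1.045)  len=1.2802
  (v12,v14,v13) [-+-] → (-0.4959, -1.60461, -1.045)–(-0.4959, -1.60461, -0.235225)  len=0.8098
  (v13,v14,v15) [-++] → (-0.4959, -1.60461, -0.235225)–(-0.4959, -1.60461, 1.045)  len=1.2802
  (v13,v15,v3) [-++] → (-0.4959, -1.60461, 1.045)–(-0.4959, -0.4959, 1.68511)  len=1.2802

Chained into 1 loop(s):
  loop 1: 12 segments, perimeter = 11.3404
Total perimeter = 11.340


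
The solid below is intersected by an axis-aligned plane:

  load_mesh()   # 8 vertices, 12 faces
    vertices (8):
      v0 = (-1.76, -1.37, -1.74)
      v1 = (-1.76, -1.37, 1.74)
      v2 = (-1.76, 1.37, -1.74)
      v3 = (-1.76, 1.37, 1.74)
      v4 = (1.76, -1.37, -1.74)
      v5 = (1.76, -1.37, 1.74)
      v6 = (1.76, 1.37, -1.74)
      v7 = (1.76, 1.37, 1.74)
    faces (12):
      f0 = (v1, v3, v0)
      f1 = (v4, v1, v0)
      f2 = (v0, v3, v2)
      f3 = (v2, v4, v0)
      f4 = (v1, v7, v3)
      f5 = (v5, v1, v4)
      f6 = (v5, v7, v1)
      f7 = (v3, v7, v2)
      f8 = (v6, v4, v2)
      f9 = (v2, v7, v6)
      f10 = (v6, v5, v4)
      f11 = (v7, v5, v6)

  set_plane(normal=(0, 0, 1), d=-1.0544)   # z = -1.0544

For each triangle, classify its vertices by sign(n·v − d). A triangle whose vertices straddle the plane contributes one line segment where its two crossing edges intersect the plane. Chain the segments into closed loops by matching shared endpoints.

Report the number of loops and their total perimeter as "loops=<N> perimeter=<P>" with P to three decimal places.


loops=1 perimeter=12.520

Straddling triangles (8 of 12):
  (v1,v3,v0) [++-] → (-1.76, -0.830189, -1.0544)–(-1.76, -1.37, -1.0544)  len=0.5398
  (v4,v1,v0) [-+-] → (1.06652, -1.37, -1.0544)–(-1.76, -1.37, -1.0544)  len=2.8265
  (v0,v3,v2) [-+-] → (-1.76, -0.830189, -1.0544)–(-1.76, 1.37, -1.0544)  len=2.2002
  (v5,v1,v4) [++-] → (1.06652, -1.37, -1.0544)–(1.76, -1.37, -1.0544)  len=0.6935
  (v3,v7,v2) [++-] → (-1.06652, 1.37, -1.0544)–(-1.76, 1.37, -1.0544)  len=0.6935
  (v2,v7,v6) [-+-] → (-1.06652, 1.37, -1.0544)–(1.76, 1.37, -1.0544)  len=2.8265
  (v6,v5,v4) [-+-] → (1.76, 0.830189, -1.0544)–(1.76, -1.37, -1.0544)  len=2.2002
  (v7,v5,v6) [++-] → (1.76, 0.830189, -1.0544)–(1.76, 1.37, -1.0544)  len=0.5398

Chained into 1 loop(s):
  loop 1: 8 segments, perimeter = 12.5200
Total perimeter = 12.520


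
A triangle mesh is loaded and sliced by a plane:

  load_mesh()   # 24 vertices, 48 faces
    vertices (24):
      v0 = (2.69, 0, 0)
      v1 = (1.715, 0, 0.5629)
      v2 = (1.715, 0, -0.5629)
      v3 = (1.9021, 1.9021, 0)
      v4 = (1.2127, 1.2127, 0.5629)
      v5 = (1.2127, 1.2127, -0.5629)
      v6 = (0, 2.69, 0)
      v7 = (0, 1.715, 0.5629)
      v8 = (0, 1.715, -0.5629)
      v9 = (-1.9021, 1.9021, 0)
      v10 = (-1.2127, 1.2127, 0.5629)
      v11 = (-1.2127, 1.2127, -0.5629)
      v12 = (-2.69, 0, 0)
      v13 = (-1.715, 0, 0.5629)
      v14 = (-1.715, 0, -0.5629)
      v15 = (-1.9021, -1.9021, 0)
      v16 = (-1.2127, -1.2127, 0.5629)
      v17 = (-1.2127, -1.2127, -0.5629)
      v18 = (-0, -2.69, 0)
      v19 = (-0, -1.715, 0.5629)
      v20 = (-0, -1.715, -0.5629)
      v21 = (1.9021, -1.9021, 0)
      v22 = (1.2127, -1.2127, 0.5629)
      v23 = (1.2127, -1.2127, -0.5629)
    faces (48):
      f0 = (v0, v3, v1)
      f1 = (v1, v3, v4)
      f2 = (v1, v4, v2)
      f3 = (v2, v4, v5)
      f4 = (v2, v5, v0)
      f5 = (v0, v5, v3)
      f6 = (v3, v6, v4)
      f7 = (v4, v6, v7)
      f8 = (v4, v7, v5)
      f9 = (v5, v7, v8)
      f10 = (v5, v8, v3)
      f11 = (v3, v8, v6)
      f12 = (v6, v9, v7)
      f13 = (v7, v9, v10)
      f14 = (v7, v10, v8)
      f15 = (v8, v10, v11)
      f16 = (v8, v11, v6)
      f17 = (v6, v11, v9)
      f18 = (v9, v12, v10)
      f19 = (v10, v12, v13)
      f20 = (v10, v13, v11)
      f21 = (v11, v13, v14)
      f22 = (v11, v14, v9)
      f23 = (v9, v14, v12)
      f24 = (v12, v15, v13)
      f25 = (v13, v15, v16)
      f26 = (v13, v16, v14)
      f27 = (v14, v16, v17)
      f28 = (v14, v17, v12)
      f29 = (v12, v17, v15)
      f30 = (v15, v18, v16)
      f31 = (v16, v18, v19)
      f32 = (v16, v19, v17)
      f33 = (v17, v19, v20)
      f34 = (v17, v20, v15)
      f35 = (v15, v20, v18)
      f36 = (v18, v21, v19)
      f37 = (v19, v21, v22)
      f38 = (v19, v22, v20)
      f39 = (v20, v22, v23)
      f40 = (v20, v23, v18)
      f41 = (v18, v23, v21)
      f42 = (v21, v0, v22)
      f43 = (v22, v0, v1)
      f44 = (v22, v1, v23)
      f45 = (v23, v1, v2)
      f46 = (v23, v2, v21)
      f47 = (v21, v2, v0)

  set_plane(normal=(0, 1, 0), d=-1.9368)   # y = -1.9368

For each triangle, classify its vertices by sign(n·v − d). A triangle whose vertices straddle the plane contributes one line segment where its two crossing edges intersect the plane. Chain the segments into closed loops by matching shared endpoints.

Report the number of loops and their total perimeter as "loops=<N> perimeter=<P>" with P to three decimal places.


Straddling triangles (6 of 48):
  (v15,v18,v16) [+-+] → (-1.81833, -1.9368, 0)–(-0.618294, -1.9368, 0.286994)  len=1.2339
  (v16,v18,v19) [+-+] → (-0.618294, -1.9368, 0.286994)–(0, -1.9368, 0.434847)  len=0.6357
  (v15,v20,v18) [++-] → (0, -1.9368, -0.434847)–(-1.81833, -1.9368, 0)  len=1.8696
  (v18,v21,v19) [-++] → (1.81833, -1.9368, 0)–(0, -1.9368, 0.434847)  len=1.8696
  (v20,v23,v18) [++-] → (0.618294, -1.9368, -0.286994)–(0, -1.9368, -0.434847)  len=0.6357
  (v18,v23,v21) [-++] → (0.618294, -1.9368, -0.286994)–(1.81833, -1.9368, 0)  len=1.2339

Chained into 1 loop(s):
  loop 1: 6 segments, perimeter = 7.4784
Total perimeter = 7.478

loops=1 perimeter=7.478


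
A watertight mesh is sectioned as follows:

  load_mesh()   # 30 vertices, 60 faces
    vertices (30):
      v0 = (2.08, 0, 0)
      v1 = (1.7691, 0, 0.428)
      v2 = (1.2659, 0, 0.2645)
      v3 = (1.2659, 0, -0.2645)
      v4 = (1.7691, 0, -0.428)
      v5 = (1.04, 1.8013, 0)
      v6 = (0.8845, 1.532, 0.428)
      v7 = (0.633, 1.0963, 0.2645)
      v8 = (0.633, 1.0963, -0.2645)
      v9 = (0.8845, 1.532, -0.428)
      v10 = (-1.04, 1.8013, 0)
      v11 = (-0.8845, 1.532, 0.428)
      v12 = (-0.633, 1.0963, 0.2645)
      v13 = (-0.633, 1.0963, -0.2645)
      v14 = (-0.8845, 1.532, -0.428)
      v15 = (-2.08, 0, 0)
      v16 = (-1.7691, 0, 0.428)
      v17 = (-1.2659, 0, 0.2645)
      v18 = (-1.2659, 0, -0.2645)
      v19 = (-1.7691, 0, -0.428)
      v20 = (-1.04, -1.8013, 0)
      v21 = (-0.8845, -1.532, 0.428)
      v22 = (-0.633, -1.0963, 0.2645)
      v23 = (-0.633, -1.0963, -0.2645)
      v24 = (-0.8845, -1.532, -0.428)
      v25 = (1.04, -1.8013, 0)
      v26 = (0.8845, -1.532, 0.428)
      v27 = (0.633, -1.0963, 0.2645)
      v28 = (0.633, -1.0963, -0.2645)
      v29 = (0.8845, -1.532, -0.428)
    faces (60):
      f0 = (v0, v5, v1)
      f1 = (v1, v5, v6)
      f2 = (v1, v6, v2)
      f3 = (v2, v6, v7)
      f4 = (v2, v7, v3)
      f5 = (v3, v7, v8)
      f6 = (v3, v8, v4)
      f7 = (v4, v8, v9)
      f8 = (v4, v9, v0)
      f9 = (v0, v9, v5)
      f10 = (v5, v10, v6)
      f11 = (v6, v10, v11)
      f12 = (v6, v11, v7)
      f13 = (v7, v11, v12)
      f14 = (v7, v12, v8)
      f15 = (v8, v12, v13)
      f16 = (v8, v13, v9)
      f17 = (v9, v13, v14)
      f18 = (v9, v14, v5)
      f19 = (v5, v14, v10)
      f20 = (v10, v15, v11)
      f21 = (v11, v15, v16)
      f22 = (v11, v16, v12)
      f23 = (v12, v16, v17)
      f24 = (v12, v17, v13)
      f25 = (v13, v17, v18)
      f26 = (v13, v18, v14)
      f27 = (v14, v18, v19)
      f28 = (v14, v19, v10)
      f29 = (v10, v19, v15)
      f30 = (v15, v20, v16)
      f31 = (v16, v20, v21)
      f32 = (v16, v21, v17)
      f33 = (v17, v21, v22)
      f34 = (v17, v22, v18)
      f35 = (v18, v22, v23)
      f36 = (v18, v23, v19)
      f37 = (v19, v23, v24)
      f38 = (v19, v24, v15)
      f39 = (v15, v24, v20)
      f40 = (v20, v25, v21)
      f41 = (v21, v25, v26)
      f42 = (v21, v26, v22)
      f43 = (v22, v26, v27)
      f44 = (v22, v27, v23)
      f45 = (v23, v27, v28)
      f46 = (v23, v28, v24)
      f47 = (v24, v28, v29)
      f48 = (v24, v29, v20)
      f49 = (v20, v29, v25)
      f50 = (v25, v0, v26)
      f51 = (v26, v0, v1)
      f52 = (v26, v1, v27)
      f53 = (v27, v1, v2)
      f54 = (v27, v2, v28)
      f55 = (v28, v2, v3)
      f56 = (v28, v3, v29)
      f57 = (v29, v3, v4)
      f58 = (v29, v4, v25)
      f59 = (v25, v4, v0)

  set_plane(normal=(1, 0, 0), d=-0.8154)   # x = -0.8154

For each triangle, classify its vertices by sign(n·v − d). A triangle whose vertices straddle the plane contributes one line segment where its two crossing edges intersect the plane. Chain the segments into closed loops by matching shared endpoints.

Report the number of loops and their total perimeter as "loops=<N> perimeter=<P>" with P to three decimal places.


loops=2 perimeter=6.164

Straddling triangles (24 of 60):
  (v5,v10,v6) [+-+] → (-0.8154, 1.8013, 0)–(-0.8154, 1.76987, 0.04995)  len=0.0590
  (v6,v10,v11) [+--] → (-0.8154, 1.76987, 0.04995)–(-0.8154, 1.532, 0.428)  len=0.4467
  (v6,v11,v7) [+-+] → (-0.8154, 1.532, 0.428)–(-0.8154, 1.51216, 0.420555)  len=0.0212
  (v7,v11,v12) [+-+] → (-0.8154, 1.51216, 0.420555)–(-0.8154, 1.41229, 0.383078)  len=0.1067
  (v9,v13,v14) [++-] → (-0.8154, 1.41229, -0.383078)–(-0.8154, 1.532, -0.428)  len=0.1279
  (v9,v14,v5) [+-+] → (-0.8154, 1.532, -0.428)–(-0.8154, 1.54167, -0.412632)  len=0.0182
  (v5,v14,v10) [+--] → (-0.8154, 1.54167, -0.412632)–(-0.8154, 1.8013, 0)  len=0.4875
  (v11,v16,v12) [--+] → (-0.8154, 0.92029, 0.29075)–(-0.8154, 1.41229, 0.383078)  len=0.5006
  (v12,v16,v17) [+--] → (-0.8154, 0.92029, 0.29075)–(-0.8154, 0.780349, 0.2645)  len=0.1424
  (v12,v17,v13) [+-+] → (-0.8154, 0.780349, 0.2645)–(-0.8154, 0.780349, -0.112044)  len=0.3765
  (v13,v17,v18) [+--] → (-0.8154, 0.780349, -0.112044)–(-0.8154, 0.780349, -0.2645)  len=0.1525
  (v13,v18,v14) [+--] → (-0.8154, 0.780349, -0.2645)–(-0.8154, 1.41229, -0.383078)  len=0.6430
  (v17,v21,v22) [--+] → (-0.8154, -1.41229, 0.383078)–(-0.8154, -0.780349, 0.2645)  len=0.6430
  (v17,v22,v18) [-+-] → (-0.8154, -0.780349, 0.2645)–(-0.8154, -0.780349, 0.112044)  len=0.1525
  (v18,v22,v23) [-++] → (-0.8154, -0.780349, 0.112044)–(-0.8154, -0.780349, -0.2645)  len=0.3765
  (v18,v23,v19) [-+-] → (-0.8154, -0.780349, -0.2645)–(-0.8154, -0.92029, -0.29075)  len=0.1424
  (v19,v23,v24) [-+-] → (-0.8154, -0.92029, -0.29075)–(-0.8154, -1.41229, -0.383078)  len=0.5006
  (v20,v25,v21) [-+-] → (-0.8154, -1.8013, 0)–(-0.8154, -1.54167, 0.412632)  len=0.4875
  (v21,v25,v26) [-++] → (-0.8154, -1.54167, 0.412632)–(-0.8154, -1.532, 0.428)  len=0.0182
  (v21,v26,v22) [-++] → (-0.8154, -1.532, 0.428)–(-0.8154, -1.41229, 0.383078)  len=0.1279
  (v23,v28,v24) [++-] → (-0.8154, -1.51216, -0.420555)–(-0.8154, -1.41229, -0.383078)  len=0.1067
  (v24,v28,v29) [-++] → (-0.8154, -1.51216, -0.420555)–(-0.8154, -1.532, -0.428)  len=0.0212
  (v24,v29,v20) [-+-] → (-0.8154, -1.532, -0.428)–(-0.8154, -1.76987, -0.04995)  len=0.4467
  (v20,v29,v25) [-++] → (-0.8154, -1.76987, -0.04995)–(-0.8154, -1.8013, 0)  len=0.0590

Chained into 2 loop(s):
  loop 1: 12 segments, perimeter = 3.0820
  loop 2: 12 segments, perimeter = 3.0820
Total perimeter = 6.164
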